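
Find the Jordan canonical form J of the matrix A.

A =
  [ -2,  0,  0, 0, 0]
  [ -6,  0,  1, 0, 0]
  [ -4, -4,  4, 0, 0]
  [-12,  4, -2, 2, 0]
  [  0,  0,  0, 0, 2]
J_1(-2) ⊕ J_2(2) ⊕ J_1(2) ⊕ J_1(2)

The characteristic polynomial is
  det(x·I − A) = x^5 - 6*x^4 + 8*x^3 + 16*x^2 - 48*x + 32 = (x - 2)^4*(x + 2)

Eigenvalues and multiplicities (the geometric multiplicity of λ is n − rank(A − λI), which equals the number of Jordan blocks for λ):
  λ = -2: algebraic multiplicity = 1, geometric multiplicity = 1
  λ = 2: algebraic multiplicity = 4, geometric multiplicity = 3

Determining the block sizes for each eigenvalue:
  λ = -2: one block (gm = 1), so the single block has size am = 1 → block sizes [1]
  λ = 2: 3 blocks summing to 4 forces exactly one block of size 2 and the rest size 1 → block sizes [2, 1, 1]

Assembling the blocks gives a Jordan form
J =
  [-2, 0, 0, 0, 0]
  [ 0, 2, 1, 0, 0]
  [ 0, 0, 2, 0, 0]
  [ 0, 0, 0, 2, 0]
  [ 0, 0, 0, 0, 2]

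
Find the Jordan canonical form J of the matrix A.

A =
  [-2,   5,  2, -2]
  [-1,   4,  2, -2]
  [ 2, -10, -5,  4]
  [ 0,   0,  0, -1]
J_2(-1) ⊕ J_1(-1) ⊕ J_1(-1)

The characteristic polynomial is
  det(x·I − A) = x^4 + 4*x^3 + 6*x^2 + 4*x + 1 = (x + 1)^4

Eigenvalues and multiplicities (the geometric multiplicity of λ is n − rank(A − λI), which equals the number of Jordan blocks for λ):
  λ = -1: algebraic multiplicity = 4, geometric multiplicity = 3

Determining the block sizes for each eigenvalue:
  λ = -1: 3 blocks summing to 4 forces exactly one block of size 2 and the rest size 1 → block sizes [2, 1, 1]

Assembling the blocks gives a Jordan form
J =
  [-1,  1,  0,  0]
  [ 0, -1,  0,  0]
  [ 0,  0, -1,  0]
  [ 0,  0,  0, -1]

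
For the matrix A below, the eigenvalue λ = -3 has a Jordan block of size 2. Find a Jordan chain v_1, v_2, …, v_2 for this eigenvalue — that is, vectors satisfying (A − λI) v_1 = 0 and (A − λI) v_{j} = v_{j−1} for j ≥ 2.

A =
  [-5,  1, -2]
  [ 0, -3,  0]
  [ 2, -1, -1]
A Jordan chain for λ = -3 of length 2:
v_1 = (-2, 0, 2)ᵀ
v_2 = (1, 0, 0)ᵀ

Let N = A − (-3)·I. We want v_2 with N^2 v_2 = 0 but N^1 v_2 ≠ 0; then v_{j-1} := N · v_j for j = 2, …, 2.

Pick v_2 = (1, 0, 0)ᵀ.
Then v_1 = N · v_2 = (-2, 0, 2)ᵀ.

Sanity check: (A − (-3)·I) v_1 = (0, 0, 0)ᵀ = 0. ✓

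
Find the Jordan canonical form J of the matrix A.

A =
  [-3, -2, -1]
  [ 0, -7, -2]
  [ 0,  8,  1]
J_2(-3) ⊕ J_1(-3)

The characteristic polynomial is
  det(x·I − A) = x^3 + 9*x^2 + 27*x + 27 = (x + 3)^3

Eigenvalues and multiplicities (the geometric multiplicity of λ is n − rank(A − λI), which equals the number of Jordan blocks for λ):
  λ = -3: algebraic multiplicity = 3, geometric multiplicity = 2

Determining the block sizes for each eigenvalue:
  λ = -3: 2 blocks summing to 3 forces exactly one block of size 2 and the rest size 1 → block sizes [2, 1]

Assembling the blocks gives a Jordan form
J =
  [-3,  1,  0]
  [ 0, -3,  0]
  [ 0,  0, -3]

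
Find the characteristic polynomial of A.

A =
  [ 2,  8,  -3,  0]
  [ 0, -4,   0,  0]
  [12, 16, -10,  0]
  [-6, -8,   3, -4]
x^4 + 16*x^3 + 96*x^2 + 256*x + 256

Expanding det(x·I − A) (e.g. by cofactor expansion or by noting that A is similar to its Jordan form J, which has the same characteristic polynomial as A) gives
  χ_A(x) = x^4 + 16*x^3 + 96*x^2 + 256*x + 256
which factors as (x + 4)^4. The eigenvalues (with algebraic multiplicities) are λ = -4 with multiplicity 4.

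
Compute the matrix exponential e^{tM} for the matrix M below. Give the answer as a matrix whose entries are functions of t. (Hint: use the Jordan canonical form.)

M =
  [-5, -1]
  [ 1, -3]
e^{tM} =
  [-t*exp(-4*t) + exp(-4*t), -t*exp(-4*t)]
  [t*exp(-4*t), t*exp(-4*t) + exp(-4*t)]

Strategy: write M = P · J · P⁻¹ where J is a Jordan canonical form, so e^{tM} = P · e^{tJ} · P⁻¹, and e^{tJ} can be computed block-by-block.

M has Jordan form
J =
  [-4,  1]
  [ 0, -4]
(up to reordering of blocks).

Per-block formulas:
  For a 2×2 Jordan block J_2(-4): exp(t · J_2(-4)) = e^(-4t)·(I + t·N), where N is the 2×2 nilpotent shift.

After assembling e^{tJ} and conjugating by P, we get:

e^{tM} =
  [-t*exp(-4*t) + exp(-4*t), -t*exp(-4*t)]
  [t*exp(-4*t), t*exp(-4*t) + exp(-4*t)]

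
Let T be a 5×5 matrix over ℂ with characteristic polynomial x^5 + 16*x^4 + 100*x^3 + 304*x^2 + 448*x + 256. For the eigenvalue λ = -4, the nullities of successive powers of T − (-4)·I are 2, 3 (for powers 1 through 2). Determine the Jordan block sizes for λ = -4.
Block sizes for λ = -4: [2, 1]

From the dimensions of kernels of powers, the number of Jordan blocks of size at least j is d_j − d_{j−1} where d_j = dim ker(N^j) (with d_0 = 0). Computing the differences gives [2, 1].
The number of blocks of size exactly k is (#blocks of size ≥ k) − (#blocks of size ≥ k + 1), so the partition is: 1 block(s) of size 1, 1 block(s) of size 2.
In nonincreasing order the block sizes are [2, 1].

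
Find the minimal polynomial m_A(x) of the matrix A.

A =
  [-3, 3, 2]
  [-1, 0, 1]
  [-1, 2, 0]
x^3 + 3*x^2 + 3*x + 1

The characteristic polynomial is χ_A(x) = (x + 1)^3, so the eigenvalues are known. The minimal polynomial is
  m_A(x) = Π_λ (x − λ)^{k_λ}
where k_λ is the size of the *largest* Jordan block for λ (equivalently, the smallest k with (A − λI)^k v = 0 for every generalised eigenvector v of λ).

  λ = -1: largest Jordan block has size 3, contributing (x + 1)^3

So m_A(x) = (x + 1)^3 = x^3 + 3*x^2 + 3*x + 1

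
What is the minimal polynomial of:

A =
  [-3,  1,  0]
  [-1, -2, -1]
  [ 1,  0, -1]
x^3 + 6*x^2 + 12*x + 8

The characteristic polynomial is χ_A(x) = (x + 2)^3, so the eigenvalues are known. The minimal polynomial is
  m_A(x) = Π_λ (x − λ)^{k_λ}
where k_λ is the size of the *largest* Jordan block for λ (equivalently, the smallest k with (A − λI)^k v = 0 for every generalised eigenvector v of λ).

  λ = -2: largest Jordan block has size 3, contributing (x + 2)^3

So m_A(x) = (x + 2)^3 = x^3 + 6*x^2 + 12*x + 8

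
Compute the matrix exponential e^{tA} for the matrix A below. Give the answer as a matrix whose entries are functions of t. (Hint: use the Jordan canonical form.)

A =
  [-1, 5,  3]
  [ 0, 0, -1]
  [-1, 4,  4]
e^{tA} =
  [t^2*exp(t)/2 - 2*t*exp(t) + exp(t), -3*t^2*exp(t)/2 + 5*t*exp(t), -t^2*exp(t) + 3*t*exp(t)]
  [t^2*exp(t)/2, -3*t^2*exp(t)/2 - t*exp(t) + exp(t), -t^2*exp(t) - t*exp(t)]
  [-t^2*exp(t)/2 - t*exp(t), 3*t^2*exp(t)/2 + 4*t*exp(t), t^2*exp(t) + 3*t*exp(t) + exp(t)]

Strategy: write A = P · J · P⁻¹ where J is a Jordan canonical form, so e^{tA} = P · e^{tJ} · P⁻¹, and e^{tJ} can be computed block-by-block.

A has Jordan form
J =
  [1, 1, 0]
  [0, 1, 1]
  [0, 0, 1]
(up to reordering of blocks).

Per-block formulas:
  For a 3×3 Jordan block J_3(1): exp(t · J_3(1)) = e^(1t)·(I + t·N + (t^2/2)·N^2), where N is the 3×3 nilpotent shift.

After assembling e^{tJ} and conjugating by P, we get:

e^{tA} =
  [t^2*exp(t)/2 - 2*t*exp(t) + exp(t), -3*t^2*exp(t)/2 + 5*t*exp(t), -t^2*exp(t) + 3*t*exp(t)]
  [t^2*exp(t)/2, -3*t^2*exp(t)/2 - t*exp(t) + exp(t), -t^2*exp(t) - t*exp(t)]
  [-t^2*exp(t)/2 - t*exp(t), 3*t^2*exp(t)/2 + 4*t*exp(t), t^2*exp(t) + 3*t*exp(t) + exp(t)]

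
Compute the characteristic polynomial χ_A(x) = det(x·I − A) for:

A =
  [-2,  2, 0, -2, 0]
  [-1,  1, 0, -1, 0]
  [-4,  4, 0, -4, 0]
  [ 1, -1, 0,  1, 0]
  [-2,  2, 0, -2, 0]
x^5

Expanding det(x·I − A) (e.g. by cofactor expansion or by noting that A is similar to its Jordan form J, which has the same characteristic polynomial as A) gives
  χ_A(x) = x^5
which factors as x^5. The eigenvalues (with algebraic multiplicities) are λ = 0 with multiplicity 5.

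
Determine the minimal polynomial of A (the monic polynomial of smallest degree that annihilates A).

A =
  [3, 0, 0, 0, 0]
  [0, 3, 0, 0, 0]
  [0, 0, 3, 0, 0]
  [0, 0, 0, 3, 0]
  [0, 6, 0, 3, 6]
x^2 - 9*x + 18

The characteristic polynomial is χ_A(x) = (x - 6)*(x - 3)^4, so the eigenvalues are known. The minimal polynomial is
  m_A(x) = Π_λ (x − λ)^{k_λ}
where k_λ is the size of the *largest* Jordan block for λ (equivalently, the smallest k with (A − λI)^k v = 0 for every generalised eigenvector v of λ).

  λ = 3: largest Jordan block has size 1, contributing (x − 3)
  λ = 6: largest Jordan block has size 1, contributing (x − 6)

So m_A(x) = (x - 6)*(x - 3) = x^2 - 9*x + 18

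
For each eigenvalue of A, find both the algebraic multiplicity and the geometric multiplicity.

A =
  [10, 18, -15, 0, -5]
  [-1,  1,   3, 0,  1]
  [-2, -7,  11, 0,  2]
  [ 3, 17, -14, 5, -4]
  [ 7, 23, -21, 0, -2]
λ = 5: alg = 5, geom = 2

Step 1 — factor the characteristic polynomial to read off the algebraic multiplicities:
  χ_A(x) = (x - 5)^5

Step 2 — compute geometric multiplicities via the rank-nullity identity g(λ) = n − rank(A − λI):
  rank(A − (5)·I) = 3, so dim ker(A − (5)·I) = n − 3 = 2

Summary:
  λ = 5: algebraic multiplicity = 5, geometric multiplicity = 2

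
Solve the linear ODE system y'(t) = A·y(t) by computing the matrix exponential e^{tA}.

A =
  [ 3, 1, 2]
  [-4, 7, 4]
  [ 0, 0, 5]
e^{tA} =
  [-2*t*exp(5*t) + exp(5*t), t*exp(5*t), 2*t*exp(5*t)]
  [-4*t*exp(5*t), 2*t*exp(5*t) + exp(5*t), 4*t*exp(5*t)]
  [0, 0, exp(5*t)]

Strategy: write A = P · J · P⁻¹ where J is a Jordan canonical form, so e^{tA} = P · e^{tJ} · P⁻¹, and e^{tJ} can be computed block-by-block.

A has Jordan form
J =
  [5, 1, 0]
  [0, 5, 0]
  [0, 0, 5]
(up to reordering of blocks).

Per-block formulas:
  For a 1×1 block at λ = 5: exp(t · [5]) = [e^(5t)].
  For a 2×2 Jordan block J_2(5): exp(t · J_2(5)) = e^(5t)·(I + t·N), where N is the 2×2 nilpotent shift.

After assembling e^{tJ} and conjugating by P, we get:

e^{tA} =
  [-2*t*exp(5*t) + exp(5*t), t*exp(5*t), 2*t*exp(5*t)]
  [-4*t*exp(5*t), 2*t*exp(5*t) + exp(5*t), 4*t*exp(5*t)]
  [0, 0, exp(5*t)]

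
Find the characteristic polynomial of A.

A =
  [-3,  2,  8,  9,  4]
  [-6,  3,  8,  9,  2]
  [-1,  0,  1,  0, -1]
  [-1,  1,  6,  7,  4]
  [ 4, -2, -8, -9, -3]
x^5 - 5*x^4 + 10*x^3 - 10*x^2 + 5*x - 1

Expanding det(x·I − A) (e.g. by cofactor expansion or by noting that A is similar to its Jordan form J, which has the same characteristic polynomial as A) gives
  χ_A(x) = x^5 - 5*x^4 + 10*x^3 - 10*x^2 + 5*x - 1
which factors as (x - 1)^5. The eigenvalues (with algebraic multiplicities) are λ = 1 with multiplicity 5.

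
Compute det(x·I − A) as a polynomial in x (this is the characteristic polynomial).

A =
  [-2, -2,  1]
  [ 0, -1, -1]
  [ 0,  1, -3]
x^3 + 6*x^2 + 12*x + 8

Expanding det(x·I − A) (e.g. by cofactor expansion or by noting that A is similar to its Jordan form J, which has the same characteristic polynomial as A) gives
  χ_A(x) = x^3 + 6*x^2 + 12*x + 8
which factors as (x + 2)^3. The eigenvalues (with algebraic multiplicities) are λ = -2 with multiplicity 3.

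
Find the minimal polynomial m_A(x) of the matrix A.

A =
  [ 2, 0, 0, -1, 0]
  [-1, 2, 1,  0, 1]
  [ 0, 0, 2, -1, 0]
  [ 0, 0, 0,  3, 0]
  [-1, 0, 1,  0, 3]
x^2 - 5*x + 6

The characteristic polynomial is χ_A(x) = (x - 3)^2*(x - 2)^3, so the eigenvalues are known. The minimal polynomial is
  m_A(x) = Π_λ (x − λ)^{k_λ}
where k_λ is the size of the *largest* Jordan block for λ (equivalently, the smallest k with (A − λI)^k v = 0 for every generalised eigenvector v of λ).

  λ = 2: largest Jordan block has size 1, contributing (x − 2)
  λ = 3: largest Jordan block has size 1, contributing (x − 3)

So m_A(x) = (x - 3)*(x - 2) = x^2 - 5*x + 6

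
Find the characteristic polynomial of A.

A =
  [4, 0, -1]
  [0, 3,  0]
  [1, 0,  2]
x^3 - 9*x^2 + 27*x - 27

Expanding det(x·I − A) (e.g. by cofactor expansion or by noting that A is similar to its Jordan form J, which has the same characteristic polynomial as A) gives
  χ_A(x) = x^3 - 9*x^2 + 27*x - 27
which factors as (x - 3)^3. The eigenvalues (with algebraic multiplicities) are λ = 3 with multiplicity 3.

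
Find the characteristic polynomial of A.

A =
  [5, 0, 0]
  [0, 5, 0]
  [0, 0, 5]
x^3 - 15*x^2 + 75*x - 125

Expanding det(x·I − A) (e.g. by cofactor expansion or by noting that A is similar to its Jordan form J, which has the same characteristic polynomial as A) gives
  χ_A(x) = x^3 - 15*x^2 + 75*x - 125
which factors as (x - 5)^3. The eigenvalues (with algebraic multiplicities) are λ = 5 with multiplicity 3.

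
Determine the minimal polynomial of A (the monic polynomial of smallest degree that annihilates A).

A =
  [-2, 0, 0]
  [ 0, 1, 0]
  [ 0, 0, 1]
x^2 + x - 2

The characteristic polynomial is χ_A(x) = (x - 1)^2*(x + 2), so the eigenvalues are known. The minimal polynomial is
  m_A(x) = Π_λ (x − λ)^{k_λ}
where k_λ is the size of the *largest* Jordan block for λ (equivalently, the smallest k with (A − λI)^k v = 0 for every generalised eigenvector v of λ).

  λ = -2: largest Jordan block has size 1, contributing (x + 2)
  λ = 1: largest Jordan block has size 1, contributing (x − 1)

So m_A(x) = (x - 1)*(x + 2) = x^2 + x - 2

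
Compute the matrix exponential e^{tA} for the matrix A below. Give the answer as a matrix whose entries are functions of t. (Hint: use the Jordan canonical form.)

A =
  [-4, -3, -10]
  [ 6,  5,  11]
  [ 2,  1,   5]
e^{tA} =
  [-t^2*exp(2*t) - 6*t*exp(2*t) + exp(2*t), -t^2*exp(2*t)/2 - 3*t*exp(2*t), -3*t^2*exp(2*t)/2 - 10*t*exp(2*t)]
  [2*t^2*exp(2*t) + 6*t*exp(2*t), t^2*exp(2*t) + 3*t*exp(2*t) + exp(2*t), 3*t^2*exp(2*t) + 11*t*exp(2*t)]
  [2*t*exp(2*t), t*exp(2*t), 3*t*exp(2*t) + exp(2*t)]

Strategy: write A = P · J · P⁻¹ where J is a Jordan canonical form, so e^{tA} = P · e^{tJ} · P⁻¹, and e^{tJ} can be computed block-by-block.

A has Jordan form
J =
  [2, 1, 0]
  [0, 2, 1]
  [0, 0, 2]
(up to reordering of blocks).

Per-block formulas:
  For a 3×3 Jordan block J_3(2): exp(t · J_3(2)) = e^(2t)·(I + t·N + (t^2/2)·N^2), where N is the 3×3 nilpotent shift.

After assembling e^{tJ} and conjugating by P, we get:

e^{tA} =
  [-t^2*exp(2*t) - 6*t*exp(2*t) + exp(2*t), -t^2*exp(2*t)/2 - 3*t*exp(2*t), -3*t^2*exp(2*t)/2 - 10*t*exp(2*t)]
  [2*t^2*exp(2*t) + 6*t*exp(2*t), t^2*exp(2*t) + 3*t*exp(2*t) + exp(2*t), 3*t^2*exp(2*t) + 11*t*exp(2*t)]
  [2*t*exp(2*t), t*exp(2*t), 3*t*exp(2*t) + exp(2*t)]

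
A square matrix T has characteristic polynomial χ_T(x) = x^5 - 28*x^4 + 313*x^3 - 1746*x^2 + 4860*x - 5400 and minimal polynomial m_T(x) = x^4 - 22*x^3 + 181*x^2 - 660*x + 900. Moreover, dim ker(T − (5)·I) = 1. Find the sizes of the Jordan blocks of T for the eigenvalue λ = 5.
Block sizes for λ = 5: [2]

Step 1 — from the characteristic polynomial, algebraic multiplicity of λ = 5 is 2. From dim ker(T − (5)·I) = 1, there are exactly 1 Jordan blocks for λ = 5.
Step 2 — from the minimal polynomial, the factor (x − 5)^2 tells us the largest block for λ = 5 has size 2.
Step 3 — with total size 2, 1 blocks, and largest block 2, the block sizes (in nonincreasing order) are [2].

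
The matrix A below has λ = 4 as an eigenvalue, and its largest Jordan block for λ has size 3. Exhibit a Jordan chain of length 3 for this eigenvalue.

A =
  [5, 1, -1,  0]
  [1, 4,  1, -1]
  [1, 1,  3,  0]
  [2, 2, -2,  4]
A Jordan chain for λ = 4 of length 3:
v_1 = (1, 0, 1, 2)ᵀ
v_2 = (1, 1, 1, 2)ᵀ
v_3 = (1, 0, 0, 0)ᵀ

Let N = A − (4)·I. We want v_3 with N^3 v_3 = 0 but N^2 v_3 ≠ 0; then v_{j-1} := N · v_j for j = 3, …, 2.

Pick v_3 = (1, 0, 0, 0)ᵀ.
Then v_2 = N · v_3 = (1, 1, 1, 2)ᵀ.
Then v_1 = N · v_2 = (1, 0, 1, 2)ᵀ.

Sanity check: (A − (4)·I) v_1 = (0, 0, 0, 0)ᵀ = 0. ✓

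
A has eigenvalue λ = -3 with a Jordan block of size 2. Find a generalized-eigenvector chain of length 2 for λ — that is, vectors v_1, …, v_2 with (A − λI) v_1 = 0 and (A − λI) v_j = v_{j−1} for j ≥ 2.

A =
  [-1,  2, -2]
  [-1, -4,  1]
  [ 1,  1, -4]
A Jordan chain for λ = -3 of length 2:
v_1 = (2, -1, 1)ᵀ
v_2 = (1, 0, 0)ᵀ

Let N = A − (-3)·I. We want v_2 with N^2 v_2 = 0 but N^1 v_2 ≠ 0; then v_{j-1} := N · v_j for j = 2, …, 2.

Pick v_2 = (1, 0, 0)ᵀ.
Then v_1 = N · v_2 = (2, -1, 1)ᵀ.

Sanity check: (A − (-3)·I) v_1 = (0, 0, 0)ᵀ = 0. ✓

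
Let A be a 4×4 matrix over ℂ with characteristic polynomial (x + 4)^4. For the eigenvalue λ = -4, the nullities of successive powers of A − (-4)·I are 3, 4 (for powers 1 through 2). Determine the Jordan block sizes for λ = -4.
Block sizes for λ = -4: [2, 1, 1]

From the dimensions of kernels of powers, the number of Jordan blocks of size at least j is d_j − d_{j−1} where d_j = dim ker(N^j) (with d_0 = 0). Computing the differences gives [3, 1].
The number of blocks of size exactly k is (#blocks of size ≥ k) − (#blocks of size ≥ k + 1), so the partition is: 2 block(s) of size 1, 1 block(s) of size 2.
In nonincreasing order the block sizes are [2, 1, 1].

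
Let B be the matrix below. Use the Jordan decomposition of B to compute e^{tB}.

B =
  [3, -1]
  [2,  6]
e^{tB} =
  [-exp(5*t) + 2*exp(4*t), -exp(5*t) + exp(4*t)]
  [2*exp(5*t) - 2*exp(4*t), 2*exp(5*t) - exp(4*t)]

Strategy: write B = P · J · P⁻¹ where J is a Jordan canonical form, so e^{tB} = P · e^{tJ} · P⁻¹, and e^{tJ} can be computed block-by-block.

B has Jordan form
J =
  [4, 0]
  [0, 5]
(up to reordering of blocks).

Per-block formulas:
  For a 1×1 block at λ = 5: exp(t · [5]) = [e^(5t)].
  For a 1×1 block at λ = 4: exp(t · [4]) = [e^(4t)].

After assembling e^{tJ} and conjugating by P, we get:

e^{tB} =
  [-exp(5*t) + 2*exp(4*t), -exp(5*t) + exp(4*t)]
  [2*exp(5*t) - 2*exp(4*t), 2*exp(5*t) - exp(4*t)]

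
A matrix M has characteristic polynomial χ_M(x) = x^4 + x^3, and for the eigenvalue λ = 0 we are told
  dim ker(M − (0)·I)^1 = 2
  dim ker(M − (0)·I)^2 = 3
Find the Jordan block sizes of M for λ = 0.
Block sizes for λ = 0: [2, 1]

From the dimensions of kernels of powers, the number of Jordan blocks of size at least j is d_j − d_{j−1} where d_j = dim ker(N^j) (with d_0 = 0). Computing the differences gives [2, 1].
The number of blocks of size exactly k is (#blocks of size ≥ k) − (#blocks of size ≥ k + 1), so the partition is: 1 block(s) of size 1, 1 block(s) of size 2.
In nonincreasing order the block sizes are [2, 1].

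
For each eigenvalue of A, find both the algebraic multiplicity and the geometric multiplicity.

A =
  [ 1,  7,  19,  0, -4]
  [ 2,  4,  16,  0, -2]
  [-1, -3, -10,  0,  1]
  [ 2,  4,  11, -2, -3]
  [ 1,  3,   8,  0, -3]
λ = -2: alg = 5, geom = 3

Step 1 — factor the characteristic polynomial to read off the algebraic multiplicities:
  χ_A(x) = (x + 2)^5

Step 2 — compute geometric multiplicities via the rank-nullity identity g(λ) = n − rank(A − λI):
  rank(A − (-2)·I) = 2, so dim ker(A − (-2)·I) = n − 2 = 3

Summary:
  λ = -2: algebraic multiplicity = 5, geometric multiplicity = 3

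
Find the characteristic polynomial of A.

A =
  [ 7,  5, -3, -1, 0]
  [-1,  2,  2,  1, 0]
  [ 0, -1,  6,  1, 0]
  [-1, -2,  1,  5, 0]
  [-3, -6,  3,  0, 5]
x^5 - 25*x^4 + 250*x^3 - 1250*x^2 + 3125*x - 3125

Expanding det(x·I − A) (e.g. by cofactor expansion or by noting that A is similar to its Jordan form J, which has the same characteristic polynomial as A) gives
  χ_A(x) = x^5 - 25*x^4 + 250*x^3 - 1250*x^2 + 3125*x - 3125
which factors as (x - 5)^5. The eigenvalues (with algebraic multiplicities) are λ = 5 with multiplicity 5.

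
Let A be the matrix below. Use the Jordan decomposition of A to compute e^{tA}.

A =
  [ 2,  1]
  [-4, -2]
e^{tA} =
  [2*t + 1, t]
  [-4*t, 1 - 2*t]

Strategy: write A = P · J · P⁻¹ where J is a Jordan canonical form, so e^{tA} = P · e^{tJ} · P⁻¹, and e^{tJ} can be computed block-by-block.

A has Jordan form
J =
  [0, 1]
  [0, 0]
(up to reordering of blocks).

Per-block formulas:
  For a 2×2 Jordan block J_2(0): exp(t · J_2(0)) = e^(0t)·(I + t·N), where N is the 2×2 nilpotent shift.

After assembling e^{tJ} and conjugating by P, we get:

e^{tA} =
  [2*t + 1, t]
  [-4*t, 1 - 2*t]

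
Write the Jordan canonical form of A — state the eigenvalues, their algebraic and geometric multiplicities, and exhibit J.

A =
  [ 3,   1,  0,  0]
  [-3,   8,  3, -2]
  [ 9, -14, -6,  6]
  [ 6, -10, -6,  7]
J_3(3) ⊕ J_1(3)

The characteristic polynomial is
  det(x·I − A) = x^4 - 12*x^3 + 54*x^2 - 108*x + 81 = (x - 3)^4

Eigenvalues and multiplicities (the geometric multiplicity of λ is n − rank(A − λI), which equals the number of Jordan blocks for λ):
  λ = 3: algebraic multiplicity = 4, geometric multiplicity = 2

Determining the block sizes for each eigenvalue:
  λ = 3: with am = 4 and gm = 2, the partition is not yet determined (e.g. several partitions of 4 into 2 parts exist). Let N = A − (3)·I. Computing rank(N^1) = 2, rank(N^2) = 1, rank(N^3) = 0; the number of blocks of size ≥ j is rank(N^{j−1}) − rank(N^j), giving [2, 1, 1]. So we have 1 block(s) of size 3, 1 block(s) of size 1 → block sizes [3, 1]

Assembling the blocks gives a Jordan form
J =
  [3, 1, 0, 0]
  [0, 3, 1, 0]
  [0, 0, 3, 0]
  [0, 0, 0, 3]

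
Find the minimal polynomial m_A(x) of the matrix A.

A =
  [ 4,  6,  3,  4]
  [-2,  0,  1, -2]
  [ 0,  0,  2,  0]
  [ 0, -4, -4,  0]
x^3 - 4*x^2 + 4*x

The characteristic polynomial is χ_A(x) = x*(x - 2)^3, so the eigenvalues are known. The minimal polynomial is
  m_A(x) = Π_λ (x − λ)^{k_λ}
where k_λ is the size of the *largest* Jordan block for λ (equivalently, the smallest k with (A − λI)^k v = 0 for every generalised eigenvector v of λ).

  λ = 0: largest Jordan block has size 1, contributing (x − 0)
  λ = 2: largest Jordan block has size 2, contributing (x − 2)^2

So m_A(x) = x*(x - 2)^2 = x^3 - 4*x^2 + 4*x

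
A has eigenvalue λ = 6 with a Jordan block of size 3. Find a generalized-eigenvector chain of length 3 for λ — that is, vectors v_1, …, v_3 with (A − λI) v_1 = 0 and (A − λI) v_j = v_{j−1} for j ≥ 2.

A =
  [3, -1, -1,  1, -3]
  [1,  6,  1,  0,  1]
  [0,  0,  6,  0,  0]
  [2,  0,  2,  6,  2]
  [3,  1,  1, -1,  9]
A Jordan chain for λ = 6 of length 3:
v_1 = (1, 0, 0, 0, -1)ᵀ
v_2 = (-3, 1, 0, 2, 3)ᵀ
v_3 = (1, 0, 0, 0, 0)ᵀ

Let N = A − (6)·I. We want v_3 with N^3 v_3 = 0 but N^2 v_3 ≠ 0; then v_{j-1} := N · v_j for j = 3, …, 2.

Pick v_3 = (1, 0, 0, 0, 0)ᵀ.
Then v_2 = N · v_3 = (-3, 1, 0, 2, 3)ᵀ.
Then v_1 = N · v_2 = (1, 0, 0, 0, -1)ᵀ.

Sanity check: (A − (6)·I) v_1 = (0, 0, 0, 0, 0)ᵀ = 0. ✓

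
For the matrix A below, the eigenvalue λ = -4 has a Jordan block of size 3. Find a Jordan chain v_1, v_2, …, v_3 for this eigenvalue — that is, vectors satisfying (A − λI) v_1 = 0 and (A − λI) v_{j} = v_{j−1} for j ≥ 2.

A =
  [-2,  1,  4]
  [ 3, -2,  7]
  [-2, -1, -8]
A Jordan chain for λ = -4 of length 3:
v_1 = (-1, -2, 1)ᵀ
v_2 = (2, 3, -2)ᵀ
v_3 = (1, 0, 0)ᵀ

Let N = A − (-4)·I. We want v_3 with N^3 v_3 = 0 but N^2 v_3 ≠ 0; then v_{j-1} := N · v_j for j = 3, …, 2.

Pick v_3 = (1, 0, 0)ᵀ.
Then v_2 = N · v_3 = (2, 3, -2)ᵀ.
Then v_1 = N · v_2 = (-1, -2, 1)ᵀ.

Sanity check: (A − (-4)·I) v_1 = (0, 0, 0)ᵀ = 0. ✓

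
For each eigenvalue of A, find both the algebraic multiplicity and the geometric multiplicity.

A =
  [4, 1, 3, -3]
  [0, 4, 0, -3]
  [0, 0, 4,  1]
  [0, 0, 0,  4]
λ = 4: alg = 4, geom = 2

Step 1 — factor the characteristic polynomial to read off the algebraic multiplicities:
  χ_A(x) = (x - 4)^4

Step 2 — compute geometric multiplicities via the rank-nullity identity g(λ) = n − rank(A − λI):
  rank(A − (4)·I) = 2, so dim ker(A − (4)·I) = n − 2 = 2

Summary:
  λ = 4: algebraic multiplicity = 4, geometric multiplicity = 2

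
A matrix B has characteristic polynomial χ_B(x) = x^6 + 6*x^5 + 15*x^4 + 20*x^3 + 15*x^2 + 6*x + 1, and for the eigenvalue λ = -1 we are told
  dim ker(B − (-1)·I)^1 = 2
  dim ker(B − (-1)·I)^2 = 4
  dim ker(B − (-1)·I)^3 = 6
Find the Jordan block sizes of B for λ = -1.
Block sizes for λ = -1: [3, 3]

From the dimensions of kernels of powers, the number of Jordan blocks of size at least j is d_j − d_{j−1} where d_j = dim ker(N^j) (with d_0 = 0). Computing the differences gives [2, 2, 2].
The number of blocks of size exactly k is (#blocks of size ≥ k) − (#blocks of size ≥ k + 1), so the partition is: 2 block(s) of size 3.
In nonincreasing order the block sizes are [3, 3].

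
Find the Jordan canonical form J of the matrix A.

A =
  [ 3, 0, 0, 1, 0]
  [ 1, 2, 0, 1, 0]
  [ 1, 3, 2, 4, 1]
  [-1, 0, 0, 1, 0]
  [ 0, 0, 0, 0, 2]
J_2(2) ⊕ J_2(2) ⊕ J_1(2)

The characteristic polynomial is
  det(x·I − A) = x^5 - 10*x^4 + 40*x^3 - 80*x^2 + 80*x - 32 = (x - 2)^5

Eigenvalues and multiplicities (the geometric multiplicity of λ is n − rank(A − λI), which equals the number of Jordan blocks for λ):
  λ = 2: algebraic multiplicity = 5, geometric multiplicity = 3

Determining the block sizes for each eigenvalue:
  λ = 2: with am = 5 and gm = 3, the partition is not yet determined (e.g. several partitions of 5 into 3 parts exist). Let N = A − (2)·I. Computing rank(N^1) = 2, rank(N^2) = 0; the number of blocks of size ≥ j is rank(N^{j−1}) − rank(N^j), giving [3, 2]. So we have 2 block(s) of size 2, 1 block(s) of size 1 → block sizes [2, 2, 1]

Assembling the blocks gives a Jordan form
J =
  [2, 1, 0, 0, 0]
  [0, 2, 0, 0, 0]
  [0, 0, 2, 1, 0]
  [0, 0, 0, 2, 0]
  [0, 0, 0, 0, 2]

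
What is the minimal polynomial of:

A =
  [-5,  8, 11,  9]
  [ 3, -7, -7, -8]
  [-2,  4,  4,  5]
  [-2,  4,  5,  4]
x^2 + 2*x + 1

The characteristic polynomial is χ_A(x) = (x + 1)^4, so the eigenvalues are known. The minimal polynomial is
  m_A(x) = Π_λ (x − λ)^{k_λ}
where k_λ is the size of the *largest* Jordan block for λ (equivalently, the smallest k with (A − λI)^k v = 0 for every generalised eigenvector v of λ).

  λ = -1: largest Jordan block has size 2, contributing (x + 1)^2

So m_A(x) = (x + 1)^2 = x^2 + 2*x + 1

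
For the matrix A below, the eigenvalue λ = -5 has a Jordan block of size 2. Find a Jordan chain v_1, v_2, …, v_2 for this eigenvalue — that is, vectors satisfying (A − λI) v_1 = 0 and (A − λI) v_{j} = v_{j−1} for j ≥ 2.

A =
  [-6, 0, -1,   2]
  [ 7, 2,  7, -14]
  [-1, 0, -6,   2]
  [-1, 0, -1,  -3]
A Jordan chain for λ = -5 of length 2:
v_1 = (-1, 0, -1, -1)ᵀ
v_2 = (1, -1, 0, 0)ᵀ

Let N = A − (-5)·I. We want v_2 with N^2 v_2 = 0 but N^1 v_2 ≠ 0; then v_{j-1} := N · v_j for j = 2, …, 2.

Pick v_2 = (1, -1, 0, 0)ᵀ.
Then v_1 = N · v_2 = (-1, 0, -1, -1)ᵀ.

Sanity check: (A − (-5)·I) v_1 = (0, 0, 0, 0)ᵀ = 0. ✓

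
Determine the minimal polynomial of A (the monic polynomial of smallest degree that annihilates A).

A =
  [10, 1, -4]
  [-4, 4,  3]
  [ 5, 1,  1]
x^3 - 15*x^2 + 75*x - 125

The characteristic polynomial is χ_A(x) = (x - 5)^3, so the eigenvalues are known. The minimal polynomial is
  m_A(x) = Π_λ (x − λ)^{k_λ}
where k_λ is the size of the *largest* Jordan block for λ (equivalently, the smallest k with (A − λI)^k v = 0 for every generalised eigenvector v of λ).

  λ = 5: largest Jordan block has size 3, contributing (x − 5)^3

So m_A(x) = (x - 5)^3 = x^3 - 15*x^2 + 75*x - 125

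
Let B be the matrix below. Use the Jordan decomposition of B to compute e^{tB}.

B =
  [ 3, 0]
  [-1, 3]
e^{tB} =
  [exp(3*t), 0]
  [-t*exp(3*t), exp(3*t)]

Strategy: write B = P · J · P⁻¹ where J is a Jordan canonical form, so e^{tB} = P · e^{tJ} · P⁻¹, and e^{tJ} can be computed block-by-block.

B has Jordan form
J =
  [3, 1]
  [0, 3]
(up to reordering of blocks).

Per-block formulas:
  For a 2×2 Jordan block J_2(3): exp(t · J_2(3)) = e^(3t)·(I + t·N), where N is the 2×2 nilpotent shift.

After assembling e^{tJ} and conjugating by P, we get:

e^{tB} =
  [exp(3*t), 0]
  [-t*exp(3*t), exp(3*t)]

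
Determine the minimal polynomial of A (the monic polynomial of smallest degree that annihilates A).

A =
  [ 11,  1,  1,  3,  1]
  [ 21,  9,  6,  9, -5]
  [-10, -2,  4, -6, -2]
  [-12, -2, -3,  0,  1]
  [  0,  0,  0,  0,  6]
x^3 - 18*x^2 + 108*x - 216

The characteristic polynomial is χ_A(x) = (x - 6)^5, so the eigenvalues are known. The minimal polynomial is
  m_A(x) = Π_λ (x − λ)^{k_λ}
where k_λ is the size of the *largest* Jordan block for λ (equivalently, the smallest k with (A − λI)^k v = 0 for every generalised eigenvector v of λ).

  λ = 6: largest Jordan block has size 3, contributing (x − 6)^3

So m_A(x) = (x - 6)^3 = x^3 - 18*x^2 + 108*x - 216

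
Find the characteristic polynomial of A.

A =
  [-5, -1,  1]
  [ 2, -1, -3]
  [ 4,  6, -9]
x^3 + 15*x^2 + 75*x + 125

Expanding det(x·I − A) (e.g. by cofactor expansion or by noting that A is similar to its Jordan form J, which has the same characteristic polynomial as A) gives
  χ_A(x) = x^3 + 15*x^2 + 75*x + 125
which factors as (x + 5)^3. The eigenvalues (with algebraic multiplicities) are λ = -5 with multiplicity 3.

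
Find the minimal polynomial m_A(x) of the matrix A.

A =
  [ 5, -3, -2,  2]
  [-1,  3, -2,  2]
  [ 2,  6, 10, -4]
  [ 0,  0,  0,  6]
x^2 - 12*x + 36

The characteristic polynomial is χ_A(x) = (x - 6)^4, so the eigenvalues are known. The minimal polynomial is
  m_A(x) = Π_λ (x − λ)^{k_λ}
where k_λ is the size of the *largest* Jordan block for λ (equivalently, the smallest k with (A − λI)^k v = 0 for every generalised eigenvector v of λ).

  λ = 6: largest Jordan block has size 2, contributing (x − 6)^2

So m_A(x) = (x - 6)^2 = x^2 - 12*x + 36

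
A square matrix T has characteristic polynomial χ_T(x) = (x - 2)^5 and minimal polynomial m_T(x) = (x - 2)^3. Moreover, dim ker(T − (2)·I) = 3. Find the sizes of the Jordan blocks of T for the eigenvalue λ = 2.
Block sizes for λ = 2: [3, 1, 1]

Step 1 — from the characteristic polynomial, algebraic multiplicity of λ = 2 is 5. From dim ker(T − (2)·I) = 3, there are exactly 3 Jordan blocks for λ = 2.
Step 2 — from the minimal polynomial, the factor (x − 2)^3 tells us the largest block for λ = 2 has size 3.
Step 3 — with total size 5, 3 blocks, and largest block 3, the block sizes (in nonincreasing order) are [3, 1, 1].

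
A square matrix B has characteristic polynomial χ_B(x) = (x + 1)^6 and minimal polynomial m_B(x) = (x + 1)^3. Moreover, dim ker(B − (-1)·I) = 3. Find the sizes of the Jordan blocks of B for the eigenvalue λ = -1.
Block sizes for λ = -1: [3, 2, 1]

Step 1 — from the characteristic polynomial, algebraic multiplicity of λ = -1 is 6. From dim ker(B − (-1)·I) = 3, there are exactly 3 Jordan blocks for λ = -1.
Step 2 — from the minimal polynomial, the factor (x + 1)^3 tells us the largest block for λ = -1 has size 3.
Step 3 — with total size 6, 3 blocks, and largest block 3, the block sizes (in nonincreasing order) are [3, 2, 1].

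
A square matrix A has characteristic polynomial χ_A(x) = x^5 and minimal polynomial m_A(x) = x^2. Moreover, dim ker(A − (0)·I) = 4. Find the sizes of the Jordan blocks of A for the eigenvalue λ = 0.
Block sizes for λ = 0: [2, 1, 1, 1]

Step 1 — from the characteristic polynomial, algebraic multiplicity of λ = 0 is 5. From dim ker(A − (0)·I) = 4, there are exactly 4 Jordan blocks for λ = 0.
Step 2 — from the minimal polynomial, the factor (x − 0)^2 tells us the largest block for λ = 0 has size 2.
Step 3 — with total size 5, 4 blocks, and largest block 2, the block sizes (in nonincreasing order) are [2, 1, 1, 1].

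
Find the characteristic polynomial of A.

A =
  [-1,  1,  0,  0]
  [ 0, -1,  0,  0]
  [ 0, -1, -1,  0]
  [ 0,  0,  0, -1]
x^4 + 4*x^3 + 6*x^2 + 4*x + 1

Expanding det(x·I − A) (e.g. by cofactor expansion or by noting that A is similar to its Jordan form J, which has the same characteristic polynomial as A) gives
  χ_A(x) = x^4 + 4*x^3 + 6*x^2 + 4*x + 1
which factors as (x + 1)^4. The eigenvalues (with algebraic multiplicities) are λ = -1 with multiplicity 4.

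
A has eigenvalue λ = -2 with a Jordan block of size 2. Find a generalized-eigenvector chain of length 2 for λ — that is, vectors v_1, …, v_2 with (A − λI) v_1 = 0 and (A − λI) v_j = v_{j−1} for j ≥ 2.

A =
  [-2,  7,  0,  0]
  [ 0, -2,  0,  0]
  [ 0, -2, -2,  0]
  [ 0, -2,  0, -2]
A Jordan chain for λ = -2 of length 2:
v_1 = (7, 0, -2, -2)ᵀ
v_2 = (0, 1, 0, 0)ᵀ

Let N = A − (-2)·I. We want v_2 with N^2 v_2 = 0 but N^1 v_2 ≠ 0; then v_{j-1} := N · v_j for j = 2, …, 2.

Pick v_2 = (0, 1, 0, 0)ᵀ.
Then v_1 = N · v_2 = (7, 0, -2, -2)ᵀ.

Sanity check: (A − (-2)·I) v_1 = (0, 0, 0, 0)ᵀ = 0. ✓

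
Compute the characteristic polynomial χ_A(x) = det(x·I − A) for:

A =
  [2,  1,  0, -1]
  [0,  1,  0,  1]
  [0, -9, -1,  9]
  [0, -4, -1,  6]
x^4 - 8*x^3 + 24*x^2 - 32*x + 16

Expanding det(x·I − A) (e.g. by cofactor expansion or by noting that A is similar to its Jordan form J, which has the same characteristic polynomial as A) gives
  χ_A(x) = x^4 - 8*x^3 + 24*x^2 - 32*x + 16
which factors as (x - 2)^4. The eigenvalues (with algebraic multiplicities) are λ = 2 with multiplicity 4.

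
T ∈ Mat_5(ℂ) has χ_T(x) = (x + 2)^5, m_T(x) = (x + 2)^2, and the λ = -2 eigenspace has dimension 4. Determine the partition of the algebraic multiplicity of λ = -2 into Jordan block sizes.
Block sizes for λ = -2: [2, 1, 1, 1]

Step 1 — from the characteristic polynomial, algebraic multiplicity of λ = -2 is 5. From dim ker(T − (-2)·I) = 4, there are exactly 4 Jordan blocks for λ = -2.
Step 2 — from the minimal polynomial, the factor (x + 2)^2 tells us the largest block for λ = -2 has size 2.
Step 3 — with total size 5, 4 blocks, and largest block 2, the block sizes (in nonincreasing order) are [2, 1, 1, 1].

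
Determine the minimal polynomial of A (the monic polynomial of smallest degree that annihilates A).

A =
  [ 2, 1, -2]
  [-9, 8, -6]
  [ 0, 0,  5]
x^2 - 10*x + 25

The characteristic polynomial is χ_A(x) = (x - 5)^3, so the eigenvalues are known. The minimal polynomial is
  m_A(x) = Π_λ (x − λ)^{k_λ}
where k_λ is the size of the *largest* Jordan block for λ (equivalently, the smallest k with (A − λI)^k v = 0 for every generalised eigenvector v of λ).

  λ = 5: largest Jordan block has size 2, contributing (x − 5)^2

So m_A(x) = (x - 5)^2 = x^2 - 10*x + 25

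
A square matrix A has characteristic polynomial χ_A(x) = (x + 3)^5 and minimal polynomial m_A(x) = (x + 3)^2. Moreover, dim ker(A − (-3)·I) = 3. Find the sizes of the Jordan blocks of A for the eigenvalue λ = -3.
Block sizes for λ = -3: [2, 2, 1]

Step 1 — from the characteristic polynomial, algebraic multiplicity of λ = -3 is 5. From dim ker(A − (-3)·I) = 3, there are exactly 3 Jordan blocks for λ = -3.
Step 2 — from the minimal polynomial, the factor (x + 3)^2 tells us the largest block for λ = -3 has size 2.
Step 3 — with total size 5, 3 blocks, and largest block 2, the block sizes (in nonincreasing order) are [2, 2, 1].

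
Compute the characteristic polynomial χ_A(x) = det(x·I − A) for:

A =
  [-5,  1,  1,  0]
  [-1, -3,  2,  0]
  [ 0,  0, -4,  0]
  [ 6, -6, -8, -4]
x^4 + 16*x^3 + 96*x^2 + 256*x + 256

Expanding det(x·I − A) (e.g. by cofactor expansion or by noting that A is similar to its Jordan form J, which has the same characteristic polynomial as A) gives
  χ_A(x) = x^4 + 16*x^3 + 96*x^2 + 256*x + 256
which factors as (x + 4)^4. The eigenvalues (with algebraic multiplicities) are λ = -4 with multiplicity 4.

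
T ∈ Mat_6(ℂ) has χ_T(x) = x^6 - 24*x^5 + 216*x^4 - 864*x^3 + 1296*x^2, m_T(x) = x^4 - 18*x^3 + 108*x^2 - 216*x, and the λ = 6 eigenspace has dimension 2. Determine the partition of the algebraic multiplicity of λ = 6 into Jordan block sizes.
Block sizes for λ = 6: [3, 1]

Step 1 — from the characteristic polynomial, algebraic multiplicity of λ = 6 is 4. From dim ker(T − (6)·I) = 2, there are exactly 2 Jordan blocks for λ = 6.
Step 2 — from the minimal polynomial, the factor (x − 6)^3 tells us the largest block for λ = 6 has size 3.
Step 3 — with total size 4, 2 blocks, and largest block 3, the block sizes (in nonincreasing order) are [3, 1].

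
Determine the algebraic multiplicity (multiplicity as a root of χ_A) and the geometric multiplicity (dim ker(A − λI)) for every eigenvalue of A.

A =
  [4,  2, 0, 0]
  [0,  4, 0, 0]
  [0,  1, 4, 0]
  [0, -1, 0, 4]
λ = 4: alg = 4, geom = 3

Step 1 — factor the characteristic polynomial to read off the algebraic multiplicities:
  χ_A(x) = (x - 4)^4

Step 2 — compute geometric multiplicities via the rank-nullity identity g(λ) = n − rank(A − λI):
  rank(A − (4)·I) = 1, so dim ker(A − (4)·I) = n − 1 = 3

Summary:
  λ = 4: algebraic multiplicity = 4, geometric multiplicity = 3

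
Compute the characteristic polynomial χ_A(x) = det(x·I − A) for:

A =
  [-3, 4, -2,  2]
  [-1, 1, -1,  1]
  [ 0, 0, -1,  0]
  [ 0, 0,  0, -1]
x^4 + 4*x^3 + 6*x^2 + 4*x + 1

Expanding det(x·I − A) (e.g. by cofactor expansion or by noting that A is similar to its Jordan form J, which has the same characteristic polynomial as A) gives
  χ_A(x) = x^4 + 4*x^3 + 6*x^2 + 4*x + 1
which factors as (x + 1)^4. The eigenvalues (with algebraic multiplicities) are λ = -1 with multiplicity 4.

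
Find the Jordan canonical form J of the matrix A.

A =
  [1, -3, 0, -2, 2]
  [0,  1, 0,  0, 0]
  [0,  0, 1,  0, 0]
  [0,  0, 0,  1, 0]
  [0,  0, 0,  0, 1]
J_2(1) ⊕ J_1(1) ⊕ J_1(1) ⊕ J_1(1)

The characteristic polynomial is
  det(x·I − A) = x^5 - 5*x^4 + 10*x^3 - 10*x^2 + 5*x - 1 = (x - 1)^5

Eigenvalues and multiplicities (the geometric multiplicity of λ is n − rank(A − λI), which equals the number of Jordan blocks for λ):
  λ = 1: algebraic multiplicity = 5, geometric multiplicity = 4

Determining the block sizes for each eigenvalue:
  λ = 1: 4 blocks summing to 5 forces exactly one block of size 2 and the rest size 1 → block sizes [2, 1, 1, 1]

Assembling the blocks gives a Jordan form
J =
  [1, 1, 0, 0, 0]
  [0, 1, 0, 0, 0]
  [0, 0, 1, 0, 0]
  [0, 0, 0, 1, 0]
  [0, 0, 0, 0, 1]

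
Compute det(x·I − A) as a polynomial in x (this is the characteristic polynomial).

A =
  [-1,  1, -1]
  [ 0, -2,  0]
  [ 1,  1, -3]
x^3 + 6*x^2 + 12*x + 8

Expanding det(x·I − A) (e.g. by cofactor expansion or by noting that A is similar to its Jordan form J, which has the same characteristic polynomial as A) gives
  χ_A(x) = x^3 + 6*x^2 + 12*x + 8
which factors as (x + 2)^3. The eigenvalues (with algebraic multiplicities) are λ = -2 with multiplicity 3.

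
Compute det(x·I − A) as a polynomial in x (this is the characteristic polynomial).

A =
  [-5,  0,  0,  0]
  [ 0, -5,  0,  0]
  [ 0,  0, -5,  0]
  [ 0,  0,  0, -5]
x^4 + 20*x^3 + 150*x^2 + 500*x + 625

Expanding det(x·I − A) (e.g. by cofactor expansion or by noting that A is similar to its Jordan form J, which has the same characteristic polynomial as A) gives
  χ_A(x) = x^4 + 20*x^3 + 150*x^2 + 500*x + 625
which factors as (x + 5)^4. The eigenvalues (with algebraic multiplicities) are λ = -5 with multiplicity 4.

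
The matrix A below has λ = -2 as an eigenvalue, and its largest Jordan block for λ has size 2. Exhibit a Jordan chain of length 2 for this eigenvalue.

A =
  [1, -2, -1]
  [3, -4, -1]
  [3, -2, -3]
A Jordan chain for λ = -2 of length 2:
v_1 = (3, 3, 3)ᵀ
v_2 = (1, 0, 0)ᵀ

Let N = A − (-2)·I. We want v_2 with N^2 v_2 = 0 but N^1 v_2 ≠ 0; then v_{j-1} := N · v_j for j = 2, …, 2.

Pick v_2 = (1, 0, 0)ᵀ.
Then v_1 = N · v_2 = (3, 3, 3)ᵀ.

Sanity check: (A − (-2)·I) v_1 = (0, 0, 0)ᵀ = 0. ✓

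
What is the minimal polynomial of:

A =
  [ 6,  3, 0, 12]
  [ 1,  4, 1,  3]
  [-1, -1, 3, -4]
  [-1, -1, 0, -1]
x^3 - 9*x^2 + 27*x - 27

The characteristic polynomial is χ_A(x) = (x - 3)^4, so the eigenvalues are known. The minimal polynomial is
  m_A(x) = Π_λ (x − λ)^{k_λ}
where k_λ is the size of the *largest* Jordan block for λ (equivalently, the smallest k with (A − λI)^k v = 0 for every generalised eigenvector v of λ).

  λ = 3: largest Jordan block has size 3, contributing (x − 3)^3

So m_A(x) = (x - 3)^3 = x^3 - 9*x^2 + 27*x - 27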